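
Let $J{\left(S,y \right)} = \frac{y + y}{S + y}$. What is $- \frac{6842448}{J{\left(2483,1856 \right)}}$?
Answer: $- \frac{1855586367}{232} \approx -7.9982 \cdot 10^{6}$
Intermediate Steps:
$J{\left(S,y \right)} = \frac{2 y}{S + y}$
$- \frac{6842448}{J{\left(2483,1856 \right)}} = - \frac{6842448}{2 \cdot 1856 \frac{1}{2483 + 1856}} = - \frac{6842448}{2 \cdot 1856 \cdot \frac{1}{4339}} = - \frac{6842448}{\frac{3712}{4339}} = \left(-6842448\right) \frac{4339}{3712} = - \frac{1855586367}{232}$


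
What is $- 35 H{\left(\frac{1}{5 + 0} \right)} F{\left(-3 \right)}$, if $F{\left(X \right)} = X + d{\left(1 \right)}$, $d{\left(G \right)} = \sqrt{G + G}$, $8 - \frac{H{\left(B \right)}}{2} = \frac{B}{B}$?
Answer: $1470 - 490 \sqrt{2} \approx 777.04$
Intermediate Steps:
$H{\left(B \right)} = 14$ ($H{\left(B \right)} = 16 - 2 \frac{B}{B} = 16 - 2 = 14$)
$d{\left(G \right)} = \sqrt{2} \sqrt{G}$ ($d{\left(G \right)} = \sqrt{2 G} = \sqrt{2} \sqrt{G}$)
$F{\left(X \right)} = X + \sqrt{2}$ ($F{\left(X \right)} = X + \sqrt{2} \sqrt{1} = X + \sqrt{2} \cdot 1 = X + \sqrt{2}$)
$- 35 H{\left(\frac{1}{5 + 0} \right)} F{\left(-3 \right)} = \left(-35\right) 14 \left(-3 + \sqrt{2}\right) = - 490 \left(-3 + \sqrt{2}\right) = 1470 - 490 \sqrt{2}$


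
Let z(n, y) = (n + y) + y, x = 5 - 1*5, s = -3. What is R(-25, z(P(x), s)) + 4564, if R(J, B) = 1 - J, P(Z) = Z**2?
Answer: 4590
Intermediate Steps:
x = 0 (x = 5 - 5 = 0)
z(n, y) = n + 2*y
R(-25, z(P(x), s)) + 4564 = (1 - 1*(-25)) + 4564 = (1 + 25) + 4564 = 26 + 4564 = 4590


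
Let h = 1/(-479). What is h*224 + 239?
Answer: 114257/479 ≈ 238.53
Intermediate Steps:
h = -1/479 ≈ -0.0020877
h*224 + 239 = -1/479*224 + 239 = -224/479 + 239 = 114257/479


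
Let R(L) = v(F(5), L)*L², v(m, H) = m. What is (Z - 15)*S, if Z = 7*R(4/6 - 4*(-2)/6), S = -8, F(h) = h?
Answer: -1000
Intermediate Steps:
R(L) = 5*L²
Z = 140 (Z = 7*(5*(4/6 - 4*(-2)/6)²) = 7*(5*(4*(⅙) + 8*(⅙))²) = 7*(5*(⅔ + 4/3)²) = 7*(5*2²) = 7*(5*4) = 7*20 = 140)
(Z - 15)*S = (140 - 15)*(-8) = 125*(-8) = -1000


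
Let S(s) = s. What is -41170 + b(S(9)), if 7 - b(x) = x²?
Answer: -41244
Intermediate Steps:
b(x) = 7 - x²
-41170 + b(S(9)) = -41170 + (7 - 1*9²) = -41170 + (7 - 1*81) = -41170 + (7 - 81) = -41170 - 74 = -41244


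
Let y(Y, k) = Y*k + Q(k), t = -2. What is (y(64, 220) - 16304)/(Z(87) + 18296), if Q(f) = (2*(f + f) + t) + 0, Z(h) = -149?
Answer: -1346/18147 ≈ -0.074172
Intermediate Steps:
Q(f) = -2 + 4*f (Q(f) = (2*(f + f) - 2) + 0 = (2*(2*f) - 2) + 0 = (4*f - 2) + 0 = (-2 + 4*f) + 0 = -2 + 4*f)
y(Y, k) = -2 + 4*k + Y*k (y(Y, k) = Y*k + (-2 + 4*k) = -2 + 4*k + Y*k)
(y(64, 220) - 16304)/(Z(87) + 18296) = ((-2 + 4*220 + 64*220) - 16304)/(-149 + 18296) = ((-2 + 880 + 14080) - 16304)/18147 = (14958 - 16304)*(1/18147) = -1346*1/18147 = -1346/18147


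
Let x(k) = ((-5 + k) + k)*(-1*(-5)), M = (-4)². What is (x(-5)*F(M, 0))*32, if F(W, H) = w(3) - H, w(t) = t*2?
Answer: -14400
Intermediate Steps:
w(t) = 2*t
M = 16
x(k) = -25 + 10*k (x(k) = (-5 + 2*k)*5 = -25 + 10*k)
F(W, H) = 6 - H (F(W, H) = 2*3 - H = 6 - H)
(x(-5)*F(M, 0))*32 = ((-25 + 10*(-5))*(6 - 1*0))*32 = ((-25 - 50)*(6 + 0))*32 = -75*6*32 = -450*32 = -14400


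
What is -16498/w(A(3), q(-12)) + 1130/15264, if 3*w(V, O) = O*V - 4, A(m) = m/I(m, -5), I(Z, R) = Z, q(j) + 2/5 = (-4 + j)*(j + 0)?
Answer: -944080535/3579408 ≈ -263.75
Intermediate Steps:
q(j) = -2/5 + j*(-4 + j) (q(j) = -2/5 + (-4 + j)*(j + 0) = -2/5 + (-4 + j)*j = -2/5 + j*(-4 + j))
A(m) = 1 (A(m) = m/m = 1)
w(V, O) = -4/3 + O*V/3 (w(V, O) = (O*V - 4)/3 = (-4 + O*V)/3 = -4/3 + O*V/3)
-16498/w(A(3), q(-12)) + 1130/15264 = -16498/(-4/3 + (1/3)*(-2/5 + (-12)**2 - 4*(-12))*1) + 1130/15264 = -16498/(-4/3 + (1/3)*(-2/5 + 144 + 48)*1) + 1130*(1/15264) = -16498/(-4/3 + (1/3)*(958/5)*1) + 565/7632 = -16498/(-4/3 + 958/15) + 565/7632 = -16498/938/15 + 565/7632 = -16498*15/938 + 565/7632 = -123735/469 + 565/7632 = -944080535/3579408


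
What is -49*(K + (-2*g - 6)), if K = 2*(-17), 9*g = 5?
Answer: 18130/9 ≈ 2014.4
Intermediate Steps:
g = 5/9 (g = (⅑)*5 = 5/9 ≈ 0.55556)
K = -34
-49*(K + (-2*g - 6)) = -49*(-34 + (-2*5/9 - 6)) = -49*(-34 + (-10/9 - 6)) = -49*(-34 - 64/9) = -49*(-370/9) = 18130/9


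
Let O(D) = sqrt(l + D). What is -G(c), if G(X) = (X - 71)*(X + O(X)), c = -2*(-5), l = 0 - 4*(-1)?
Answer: 610 + 61*sqrt(14) ≈ 838.24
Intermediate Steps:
l = 4 (l = 0 + 4 = 4)
O(D) = sqrt(4 + D)
c = 10
G(X) = (-71 + X)*(X + sqrt(4 + X)) (G(X) = (X - 71)*(X + sqrt(4 + X)) = (-71 + X)*(X + sqrt(4 + X)))
-G(c) = -(10**2 - 71*10 - 71*sqrt(4 + 10) + 10*sqrt(4 + 10)) = -(100 - 710 - 71*sqrt(14) + 10*sqrt(14)) = -(-610 - 61*sqrt(14)) = 610 + 61*sqrt(14)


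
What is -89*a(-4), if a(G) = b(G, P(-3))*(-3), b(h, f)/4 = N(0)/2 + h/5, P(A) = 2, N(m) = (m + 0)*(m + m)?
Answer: -4272/5 ≈ -854.40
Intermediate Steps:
N(m) = 2*m² (N(m) = m*(2*m) = 2*m²)
b(h, f) = 4*h/5 (b(h, f) = 4*((2*0²)/2 + h/5) = 4*((2*0)*(½) + h*(⅕)) = 4*(0*(½) + h/5) = 4*(0 + h/5) = 4*(h/5) = 4*h/5)
a(G) = -12*G/5 (a(G) = (4*G/5)*(-3) = -12*G/5)
-89*a(-4) = -(-1068)*(-4)/5 = -89*48/5 = -4272/5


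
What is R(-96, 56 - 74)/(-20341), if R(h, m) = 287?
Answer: -287/20341 ≈ -0.014109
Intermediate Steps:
R(-96, 56 - 74)/(-20341) = 287/(-20341) = 287*(-1/20341) = -287/20341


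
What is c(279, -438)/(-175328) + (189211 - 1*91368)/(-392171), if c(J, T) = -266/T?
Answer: -3756913392119/15058124002272 ≈ -0.24949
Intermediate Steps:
c(279, -438)/(-175328) + (189211 - 1*91368)/(-392171) = -266/(-438)/(-175328) + (189211 - 1*91368)/(-392171) = -266*(-1/438)*(-1/175328) + (189211 - 91368)*(-1/392171) = (133/219)*(-1/175328) + 97843*(-1/392171) = -133/38396832 - 97843/392171 = -3756913392119/15058124002272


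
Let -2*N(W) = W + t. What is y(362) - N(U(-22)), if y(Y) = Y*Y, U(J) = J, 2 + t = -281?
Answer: 261783/2 ≈ 1.3089e+5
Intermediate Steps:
t = -283 (t = -2 - 281 = -283)
N(W) = 283/2 - W/2 (N(W) = -(W - 283)/2 = -(-283 + W)/2 = 283/2 - W/2)
y(Y) = Y²
y(362) - N(U(-22)) = 362² - (283/2 - ½*(-22)) = 131044 - (283/2 + 11) = 131044 - 1*305/2 = 131044 - 305/2 = 261783/2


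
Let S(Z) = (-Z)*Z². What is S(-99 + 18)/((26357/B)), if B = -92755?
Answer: -49293809955/26357 ≈ -1.8702e+6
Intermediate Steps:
S(Z) = -Z³
S(-99 + 18)/((26357/B)) = (-(-99 + 18)³)/((26357/(-92755))) = (-1*(-81)³)/((26357*(-1/92755))) = (-1*(-531441))/(-26357/92755) = 531441*(-92755/26357) = -49293809955/26357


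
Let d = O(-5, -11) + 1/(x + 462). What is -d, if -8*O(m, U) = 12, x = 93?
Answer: 1663/1110 ≈ 1.4982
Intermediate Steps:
O(m, U) = -3/2 (O(m, U) = -⅛*12 = -3/2)
d = -1663/1110 (d = -3/2 + 1/(93 + 462) = -3/2 + 1/555 = -1663/1110 ≈ -1.4982)
-d = -1*(-1663/1110) = 1663/1110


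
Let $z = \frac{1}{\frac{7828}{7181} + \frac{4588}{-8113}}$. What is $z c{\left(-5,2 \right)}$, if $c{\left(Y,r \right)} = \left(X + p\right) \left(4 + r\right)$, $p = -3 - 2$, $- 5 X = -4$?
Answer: $- \frac{3670345539}{76405340} \approx -48.038$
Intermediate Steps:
$X = \frac{4}{5}$ ($X = \left(- \frac{1}{5}\right) \left(-4\right) = \frac{4}{5} \approx 0.8$)
$p = -5$
$c{\left(Y,r \right)} = - \frac{84}{5} - \frac{21 r}{5}$ ($c{\left(Y,r \right)} = \left(\frac{4}{5} - 5\right) \left(4 + r\right) = - \frac{21 \left(4 + r\right)}{5} = - \frac{84}{5} - \frac{21 r}{5}$)
$z = \frac{58259453}{30562136}$ ($z = \frac{1}{7828 \cdot \frac{1}{7181} + 4588 \left(- \frac{1}{8113}\right)} = \frac{1}{\frac{7828}{7181} - \frac{4588}{8113}} = \frac{1}{\frac{30562136}{58259453}} = \frac{58259453}{30562136} \approx 1.9063$)
$z c{\left(-5,2 \right)} = \frac{58259453 \left(- \frac{84}{5} - \frac{42}{5}\right)}{30562136} = \frac{58259453}{30562136} \left(- \frac{126}{5}\right) = - \frac{3670345539}{76405340}$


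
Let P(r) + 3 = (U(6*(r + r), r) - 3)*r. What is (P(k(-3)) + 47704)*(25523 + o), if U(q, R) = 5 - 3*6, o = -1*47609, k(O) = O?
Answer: -1054584414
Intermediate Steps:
o = -47609
U(q, R) = -13 (U(q, R) = 5 - 18 = -13)
P(r) = -3 - 16*r (P(r) = -3 + (-13 - 3)*r = -3 - 16*r)
(P(k(-3)) + 47704)*(25523 + o) = ((-3 - 16*(-3)) + 47704)*(25523 - 47609) = ((-3 + 48) + 47704)*(-22086) = (45 + 47704)*(-22086) = 47749*(-22086) = -1054584414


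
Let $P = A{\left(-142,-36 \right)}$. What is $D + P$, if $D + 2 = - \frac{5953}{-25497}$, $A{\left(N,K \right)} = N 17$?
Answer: $- \frac{61594799}{25497} \approx -2415.8$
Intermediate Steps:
$A{\left(N,K \right)} = 17 N$
$P = -2414$ ($P = 17 \left(-142\right) = -2414$)
$D = - \frac{45041}{25497}$ ($D = -2 - \frac{5953}{-25497} = -2 - - \frac{5953}{25497} = -2 + \frac{5953}{25497} = - \frac{45041}{25497} \approx -1.7665$)
$D + P = - \frac{45041}{25497} - 2414 = - \frac{61594799}{25497}$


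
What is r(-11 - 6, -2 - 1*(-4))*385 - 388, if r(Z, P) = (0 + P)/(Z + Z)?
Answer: -6981/17 ≈ -410.65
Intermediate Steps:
r(Z, P) = P/(2*Z) (r(Z, P) = P/((2*Z)) = P*(1/(2*Z)) = P/(2*Z))
r(-11 - 6, -2 - 1*(-4))*385 - 388 = ((-2 - 1*(-4))/(2*(-11 - 6)))*385 - 388 = ((1/2)*(-2 + 4)/(-17))*385 - 388 = ((1/2)*2*(-1/17))*385 - 388 = -1/17*385 - 388 = -385/17 - 388 = -6981/17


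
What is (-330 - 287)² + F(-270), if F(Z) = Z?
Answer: 380419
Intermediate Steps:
(-330 - 287)² + F(-270) = (-330 - 287)² - 270 = (-617)² - 270 = 380689 - 270 = 380419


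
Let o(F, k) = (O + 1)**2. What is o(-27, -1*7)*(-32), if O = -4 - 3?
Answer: -1152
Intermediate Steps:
O = -7
o(F, k) = 36 (o(F, k) = (-7 + 1)**2 = (-6)**2 = 36)
o(-27, -1*7)*(-32) = 36*(-32) = -1152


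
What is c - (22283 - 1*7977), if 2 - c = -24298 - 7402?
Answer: 17396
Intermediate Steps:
c = 31702 (c = 2 - (-24298 - 7402) = 2 - 1*(-31700) = 2 + 31700 = 31702)
c - (22283 - 1*7977) = 31702 - (22283 - 1*7977) = 31702 - (22283 - 7977) = 31702 - 1*14306 = 31702 - 14306 = 17396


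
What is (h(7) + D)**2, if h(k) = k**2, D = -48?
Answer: 1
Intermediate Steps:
(h(7) + D)**2 = (7**2 - 48)**2 = (49 - 48)**2 = 1**2 = 1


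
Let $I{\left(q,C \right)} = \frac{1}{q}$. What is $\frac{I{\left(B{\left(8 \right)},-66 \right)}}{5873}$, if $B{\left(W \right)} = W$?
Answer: $\frac{1}{46984} \approx 2.1284 \cdot 10^{-5}$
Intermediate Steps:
$\frac{I{\left(B{\left(8 \right)},-66 \right)}}{5873} = \frac{1}{8 \cdot 5873} = \frac{1}{8} \cdot \frac{1}{5873} = \frac{1}{46984}$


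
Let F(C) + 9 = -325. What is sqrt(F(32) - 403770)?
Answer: 2*I*sqrt(101026) ≈ 635.69*I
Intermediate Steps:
F(C) = -334 (F(C) = -9 - 325 = -334)
sqrt(F(32) - 403770) = sqrt(-334 - 403770) = sqrt(-404104) = 2*I*sqrt(101026)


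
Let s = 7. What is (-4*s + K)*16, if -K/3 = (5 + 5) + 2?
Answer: -1024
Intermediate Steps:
K = -36 (K = -3*((5 + 5) + 2) = -3*(10 + 2) = -3*12 = -36)
(-4*s + K)*16 = (-4*7 - 36)*16 = (-28 - 36)*16 = -64*16 = -1024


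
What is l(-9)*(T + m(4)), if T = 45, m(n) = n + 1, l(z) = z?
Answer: -450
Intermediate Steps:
m(n) = 1 + n
l(-9)*(T + m(4)) = -9*(45 + (1 + 4)) = -9*(45 + 5) = -9*50 = -450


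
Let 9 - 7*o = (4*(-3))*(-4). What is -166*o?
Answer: 6474/7 ≈ 924.86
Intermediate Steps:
o = -39/7 (o = 9/7 - 4*(-3)*(-4)/7 = 9/7 - (-12)*(-4)/7 = 9/7 - ⅐*48 = 9/7 - 48/7 = -39/7 ≈ -5.5714)
-166*o = -166*(-39/7) = 6474/7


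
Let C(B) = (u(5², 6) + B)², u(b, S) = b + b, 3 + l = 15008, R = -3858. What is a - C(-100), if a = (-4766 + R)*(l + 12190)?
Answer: -234532180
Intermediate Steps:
l = 15005 (l = -3 + 15008 = 15005)
u(b, S) = 2*b
C(B) = (50 + B)² (C(B) = (2*5² + B)² = (2*25 + B)² = (50 + B)²)
a = -234529680 (a = (-4766 - 3858)*(15005 + 12190) = -8624*27195 = -234529680)
a - C(-100) = -234529680 - (50 - 100)² = -234529680 - 1*(-50)² = -234529680 - 1*2500 = -234529680 - 2500 = -234532180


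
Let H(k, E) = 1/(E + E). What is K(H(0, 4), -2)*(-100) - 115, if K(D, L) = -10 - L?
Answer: 685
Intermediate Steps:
H(k, E) = 1/(2*E)
K(H(0, 4), -2)*(-100) - 115 = (-10 - 1*(-2))*(-100) - 115 = (-10 + 2)*(-100) - 115 = -8*(-100) - 115 = 800 - 115 = 685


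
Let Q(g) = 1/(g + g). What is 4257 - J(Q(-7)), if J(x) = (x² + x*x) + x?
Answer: 208596/49 ≈ 4257.1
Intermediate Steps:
Q(g) = 1/(2*g)
J(x) = x + 2*x² (J(x) = (x² + x²) + x = 2*x² + x = x + 2*x²)
4257 - J(Q(-7)) = 4257 - (½)/(-7)*(1 + 2*((½)/(-7))) = 4257 - (½)*(-⅐)*(1 + 2*((½)*(-⅐))) = 4257 - (-1)*(1 + 2*(-1/14))/14 = 4257 - (-1)*(1 - ⅐)/14 = 4257 - (-1)*6/(14*7) = 4257 - 1*(-3/49) = 4257 + 3/49 = 208596/49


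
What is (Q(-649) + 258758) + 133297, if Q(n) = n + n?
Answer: 390757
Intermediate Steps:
Q(n) = 2*n
(Q(-649) + 258758) + 133297 = (2*(-649) + 258758) + 133297 = (-1298 + 258758) + 133297 = 257460 + 133297 = 390757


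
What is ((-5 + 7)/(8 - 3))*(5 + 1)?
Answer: 12/5 ≈ 2.4000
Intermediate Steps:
((-5 + 7)/(8 - 3))*(5 + 1) = (2/5)*6 = 12/5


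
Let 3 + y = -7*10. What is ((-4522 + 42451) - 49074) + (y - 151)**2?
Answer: 39031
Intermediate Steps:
y = -73 (y = -3 - 7*10 = -3 - 70 = -73)
((-4522 + 42451) - 49074) + (y - 151)**2 = ((-4522 + 42451) - 49074) + (-73 - 151)**2 = (37929 - 49074) + (-224)**2 = -11145 + 50176 = 39031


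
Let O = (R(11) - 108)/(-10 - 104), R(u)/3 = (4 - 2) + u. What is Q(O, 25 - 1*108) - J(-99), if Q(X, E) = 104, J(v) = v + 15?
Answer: 188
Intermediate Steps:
R(u) = 6 + 3*u (R(u) = 3*((4 - 2) + u) = 3*(2 + u) = 6 + 3*u)
J(v) = 15 + v
O = 23/38 (O = ((6 + 3*11) - 108)/(-10 - 104) = ((6 + 33) - 108)/(-114) = (39 - 108)*(-1/114) = -69*(-1/114) = 23/38 ≈ 0.60526)
Q(O, 25 - 1*108) - J(-99) = 104 - (15 - 99) = 104 - 1*(-84) = 104 + 84 = 188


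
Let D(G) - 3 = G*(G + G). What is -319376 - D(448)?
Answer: -720787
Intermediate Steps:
D(G) = 3 + 2*G² (D(G) = 3 + G*(G + G) = 3 + G*(2*G) = 3 + 2*G²)
-319376 - D(448) = -319376 - (3 + 2*448²) = -319376 - (3 + 2*200704) = -319376 - (3 + 401408) = -319376 - 1*401411 = -319376 - 401411 = -720787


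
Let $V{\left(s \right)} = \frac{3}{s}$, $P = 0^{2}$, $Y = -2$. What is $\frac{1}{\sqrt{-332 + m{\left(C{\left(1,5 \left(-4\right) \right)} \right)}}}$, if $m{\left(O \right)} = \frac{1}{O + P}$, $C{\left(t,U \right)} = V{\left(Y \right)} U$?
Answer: $- \frac{i \sqrt{298770}}{9959} \approx - 0.054885 i$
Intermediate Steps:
$P = 0$
$C{\left(t,U \right)} = - \frac{3 U}{2}$ ($C{\left(t,U \right)} = \frac{3}{-2} U = 3 \left(- \frac{1}{2}\right) U = - \frac{3 U}{2}$)
$m{\left(O \right)} = \frac{1}{O}$ ($m{\left(O \right)} = \frac{1}{O + 0} = \frac{1}{O}$)
$\frac{1}{\sqrt{-332 + m{\left(C{\left(1,5 \left(-4\right) \right)} \right)}}} = \frac{1}{\sqrt{-332 + \frac{1}{\left(- \frac{3}{2}\right) 5 \left(-4\right)}}} = \frac{1}{\sqrt{-332 + \frac{1}{\left(- \frac{3}{2}\right) \left(-20\right)}}} = \frac{1}{\sqrt{-332 + \frac{1}{30}}} = \frac{1}{\sqrt{- \frac{9959}{30}}} = \frac{1}{\frac{1}{30} i \sqrt{298770}} = - \frac{i \sqrt{298770}}{9959}$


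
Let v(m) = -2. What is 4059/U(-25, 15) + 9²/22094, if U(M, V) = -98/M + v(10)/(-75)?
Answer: 3362994963/3269912 ≈ 1028.5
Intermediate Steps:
U(M, V) = 2/75 - 98/M (U(M, V) = -98/M - 2/(-75) = -98/M - 2*(-1/75) = -98/M + 2/75 = 2/75 - 98/M)
4059/U(-25, 15) + 9²/22094 = 4059/(2/75 - 98/(-25)) + 9²/22094 = 4059/(2/75 - 98*(-1/25)) + 81*(1/22094) = 4059/(2/75 + 98/25) + 81/22094 = 4059/(296/75) + 81/22094 = 4059*(75/296) + 81/22094 = 304425/296 + 81/22094 = 3362994963/3269912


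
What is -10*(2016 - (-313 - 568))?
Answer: -28970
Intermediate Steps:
-10*(2016 - (-313 - 568)) = -10*(2016 - 1*(-881)) = -10*(2016 + 881) = -10*2897 = -28970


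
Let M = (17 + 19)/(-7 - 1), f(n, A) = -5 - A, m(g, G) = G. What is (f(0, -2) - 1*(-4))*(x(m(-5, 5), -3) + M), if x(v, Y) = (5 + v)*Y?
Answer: -69/2 ≈ -34.500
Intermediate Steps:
x(v, Y) = Y*(5 + v)
M = -9/2 (M = 36/(-8) = 36*(-⅛) = -9/2 ≈ -4.5000)
(f(0, -2) - 1*(-4))*(x(m(-5, 5), -3) + M) = ((-5 - 1*(-2)) - 1*(-4))*(-3*(5 + 5) - 9/2) = ((-5 + 2) + 4)*(-3*10 - 9/2) = (-3 + 4)*(-30 - 9/2) = 1*(-69/2) = -69/2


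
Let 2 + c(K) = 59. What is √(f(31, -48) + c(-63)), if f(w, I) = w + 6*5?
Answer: √118 ≈ 10.863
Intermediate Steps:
c(K) = 57 (c(K) = -2 + 59 = 57)
f(w, I) = 30 + w (f(w, I) = w + 30 = 30 + w)
√(f(31, -48) + c(-63)) = √((30 + 31) + 57) = √(61 + 57) = √118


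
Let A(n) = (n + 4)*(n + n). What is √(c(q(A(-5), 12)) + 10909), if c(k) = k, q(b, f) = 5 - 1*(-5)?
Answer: √10919 ≈ 104.49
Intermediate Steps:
A(n) = 2*n*(4 + n) (A(n) = (4 + n)*(2*n) = 2*n*(4 + n))
q(b, f) = 10 (q(b, f) = 5 + 5 = 10)
√(c(q(A(-5), 12)) + 10909) = √(10 + 10909) = √10919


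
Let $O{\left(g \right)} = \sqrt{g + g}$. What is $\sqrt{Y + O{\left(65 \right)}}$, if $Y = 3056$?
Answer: $\sqrt{3056 + \sqrt{130}} \approx 55.384$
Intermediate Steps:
$O{\left(g \right)} = \sqrt{2} \sqrt{g}$ ($O{\left(g \right)} = \sqrt{2 g} = \sqrt{2} \sqrt{g}$)
$\sqrt{Y + O{\left(65 \right)}} = \sqrt{3056 + \sqrt{2} \sqrt{65}} = \sqrt{3056 + \sqrt{130}}$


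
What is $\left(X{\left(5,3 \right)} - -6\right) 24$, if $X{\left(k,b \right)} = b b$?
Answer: $360$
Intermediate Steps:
$X{\left(k,b \right)} = b^{2}$
$\left(X{\left(5,3 \right)} - -6\right) 24 = \left(3^{2} - -6\right) 24 = \left(9 + 6\right) 24 = 15 \cdot 24 = 360$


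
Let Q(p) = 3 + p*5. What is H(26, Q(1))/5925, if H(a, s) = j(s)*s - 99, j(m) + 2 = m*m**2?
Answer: 1327/1975 ≈ 0.67190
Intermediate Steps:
Q(p) = 3 + 5*p
j(m) = -2 + m**3 (j(m) = -2 + m*m**2 = -2 + m**3)
H(a, s) = -99 + s*(-2 + s**3) (H(a, s) = (-2 + s**3)*s - 99 = s*(-2 + s**3) - 99 = -99 + s*(-2 + s**3))
H(26, Q(1))/5925 = (-99 + (3 + 5*1)*(-2 + (3 + 5*1)**3))/5925 = (-99 + (3 + 5)*(-2 + (3 + 5)**3))*(1/5925) = (-99 + 8*(-2 + 8**3))*(1/5925) = (-99 + 8*(-2 + 512))*(1/5925) = (-99 + 8*510)*(1/5925) = (-99 + 4080)*(1/5925) = 3981*(1/5925) = 1327/1975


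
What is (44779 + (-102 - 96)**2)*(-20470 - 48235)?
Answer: -5770052015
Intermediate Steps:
(44779 + (-102 - 96)**2)*(-20470 - 48235) = (44779 + (-198)**2)*(-68705) = (44779 + 39204)*(-68705) = 83983*(-68705) = -5770052015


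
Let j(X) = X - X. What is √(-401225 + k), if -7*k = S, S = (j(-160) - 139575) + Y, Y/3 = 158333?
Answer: I*√22007993/7 ≈ 670.18*I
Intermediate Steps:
j(X) = 0
Y = 474999 (Y = 3*158333 = 474999)
S = 335424 (S = (0 - 139575) + 474999 = -139575 + 474999 = 335424)
k = -335424/7 (k = -⅐*335424 = -335424/7 ≈ -47918.)
√(-401225 + k) = √(-401225 - 335424/7) = √(-3143999/7) = I*√22007993/7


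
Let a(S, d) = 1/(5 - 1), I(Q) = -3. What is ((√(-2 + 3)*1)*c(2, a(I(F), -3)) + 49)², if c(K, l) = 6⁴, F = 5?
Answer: 1809025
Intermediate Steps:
a(S, d) = ¼ (a(S, d) = 1/4 = ¼)
c(K, l) = 1296
((√(-2 + 3)*1)*c(2, a(I(F), -3)) + 49)² = ((√(-2 + 3)*1)*1296 + 49)² = ((√1*1)*1296 + 49)² = ((1*1)*1296 + 49)² = (1*1296 + 49)² = (1296 + 49)² = 1345² = 1809025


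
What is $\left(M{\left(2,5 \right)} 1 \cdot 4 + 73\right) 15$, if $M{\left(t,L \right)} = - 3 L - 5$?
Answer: $-105$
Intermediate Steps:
$M{\left(t,L \right)} = -5 - 3 L$ ($M{\left(t,L \right)} = - 3 L + \left(-5 + 0\right) = - 3 L - 5 = -5 - 3 L$)
$\left(M{\left(2,5 \right)} 1 \cdot 4 + 73\right) 15 = \left(\left(-5 - 15\right) 1 \cdot 4 + 73\right) 15 = \left(\left(-20\right) 1 \cdot 4 + 73\right) 15 = \left(\left(-20\right) 4 + 73\right) 15 = \left(-80 + 73\right) 15 = \left(-7\right) 15 = -105$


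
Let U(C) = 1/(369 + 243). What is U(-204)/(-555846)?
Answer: -1/340177752 ≈ -2.9396e-9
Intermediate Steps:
U(C) = 1/612
U(-204)/(-555846) = (1/612)/(-555846) = (1/612)*(-1/555846) = -1/340177752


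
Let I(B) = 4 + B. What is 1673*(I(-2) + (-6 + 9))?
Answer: 8365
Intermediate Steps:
1673*(I(-2) + (-6 + 9)) = 1673*((4 - 2) + (-6 + 9)) = 1673*(2 + 3) = 1673*5 = 8365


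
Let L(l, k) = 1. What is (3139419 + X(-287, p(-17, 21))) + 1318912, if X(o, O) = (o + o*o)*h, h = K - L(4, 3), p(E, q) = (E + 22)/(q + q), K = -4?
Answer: 4047921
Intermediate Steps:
p(E, q) = (22 + E)/(2*q) (p(E, q) = (22 + E)/((2*q)) = (22 + E)*(1/(2*q)) = (22 + E)/(2*q))
h = -5 (h = -4 - 1*1 = -4 - 1 = -5)
X(o, O) = -5*o - 5*o² (X(o, O) = (o + o*o)*(-5) = (o + o²)*(-5) = -5*o - 5*o²)
(3139419 + X(-287, p(-17, 21))) + 1318912 = (3139419 - 5*(-287)*(1 - 287)) + 1318912 = (3139419 - 5*(-287)*(-286)) + 1318912 = (3139419 - 410410) + 1318912 = 2729009 + 1318912 = 4047921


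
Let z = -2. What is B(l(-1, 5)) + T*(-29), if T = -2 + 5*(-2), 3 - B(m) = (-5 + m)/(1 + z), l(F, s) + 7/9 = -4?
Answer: 3071/9 ≈ 341.22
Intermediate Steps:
l(F, s) = -43/9 (l(F, s) = -7/9 - 4 = -43/9)
B(m) = -2 + m (B(m) = 3 - (-5 + m)/(1 - 2) = 3 - (-5 + m)/(-1) = 3 - (-5 + m)*(-1) = 3 - (5 - m) = 3 + (-5 + m) = -2 + m)
T = -12 (T = -2 - 10 = -12)
B(l(-1, 5)) + T*(-29) = (-2 - 43/9) - 12*(-29) = -61/9 + 348 = 3071/9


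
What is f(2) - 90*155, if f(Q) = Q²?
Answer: -13946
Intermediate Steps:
f(2) - 90*155 = 2² - 90*155 = 4 - 13950 = -13946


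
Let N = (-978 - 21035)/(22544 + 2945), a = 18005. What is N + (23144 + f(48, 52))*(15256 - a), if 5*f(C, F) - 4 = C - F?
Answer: -1621682998597/25489 ≈ -6.3623e+7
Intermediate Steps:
f(C, F) = ⅘ - F/5 + C/5 (f(C, F) = ⅘ + (C - F)/5 = ⅘ + (-F/5 + C/5) = ⅘ - F/5 + C/5)
N = -22013/25489 ≈ -0.86363
N + (23144 + f(48, 52))*(15256 - a) = -22013/25489 + (23144 + (⅘ - ⅕*52 + (⅕)*48))*(15256 - 1*18005) = -22013/25489 + (23144 + (⅘ - 52/5 + 48/5))*(15256 - 18005) = -22013/25489 + (23144 + 0)*(-2749) = -22013/25489 + 23144*(-2749) = -22013/25489 - 63622856 = -1621682998597/25489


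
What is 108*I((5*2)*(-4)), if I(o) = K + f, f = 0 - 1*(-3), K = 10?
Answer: 1404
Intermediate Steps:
f = 3 (f = 0 + 3 = 3)
I(o) = 13 (I(o) = 10 + 3 = 13)
108*I((5*2)*(-4)) = 108*13 = 1404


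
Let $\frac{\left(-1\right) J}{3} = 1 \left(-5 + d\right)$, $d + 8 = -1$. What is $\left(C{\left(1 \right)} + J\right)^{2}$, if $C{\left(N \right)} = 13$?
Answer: $3025$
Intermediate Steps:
$d = -9$ ($d = -8 - 1 = -9$)
$J = 42$ ($J = - 3 \cdot 1 \left(-5 - 9\right) = - 3 \cdot 1 \left(-14\right) = \left(-3\right) \left(-14\right) = 42$)
$\left(C{\left(1 \right)} + J\right)^{2} = \left(13 + 42\right)^{2} = 55^{2} = 3025$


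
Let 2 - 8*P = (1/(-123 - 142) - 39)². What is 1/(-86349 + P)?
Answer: -280900/24308780323 ≈ -1.1556e-5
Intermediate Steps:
P = -53346223/280900 (P = ¼ - (1/(-123 - 142) - 39)²/8 = ¼ - (1/(-265) - 39)²/8 = ¼ - (-1/265 - 39)²/8 = ¼ - (-10336/265)²/8 = ¼ - ⅛*106832896/70225 = ¼ - 13354112/70225 = -53346223/280900 ≈ -189.91)
1/(-86349 + P) = 1/(-86349 - 53346223/280900) = 1/(-24308780323/280900) = -280900/24308780323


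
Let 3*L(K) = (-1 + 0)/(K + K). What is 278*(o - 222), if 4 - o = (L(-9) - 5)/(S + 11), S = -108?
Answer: -158759267/2619 ≈ -60618.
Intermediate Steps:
L(K) = -1/(6*K) (L(K) = ((-1 + 0)/(K + K))/3 = (-1/(2*K))/3 = -1/(6*K))
o = 20683/5238 (o = 4 - (-1/6/(-9) - 5)/(-108 + 11) = 4 - (-1/6*(-1/9) - 5)/(-97) = 4 - (1/54 - 5)*(-1)/97 = 4 - (-269)*(-1)/(54*97) = 4 - 1*269/5238 = 4 - 269/5238 = 20683/5238 ≈ 3.9486)
278*(o - 222) = 278*(20683/5238 - 222) = 278*(-1142153/5238) = -158759267/2619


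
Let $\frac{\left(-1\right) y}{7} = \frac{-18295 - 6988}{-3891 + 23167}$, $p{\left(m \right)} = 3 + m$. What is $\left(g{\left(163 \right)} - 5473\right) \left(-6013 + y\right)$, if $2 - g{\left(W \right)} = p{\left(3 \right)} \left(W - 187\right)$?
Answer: $\frac{616491616489}{19276} \approx 3.1982 \cdot 10^{7}$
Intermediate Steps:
$g{\left(W \right)} = 1124 - 6 W$ ($g{\left(W \right)} = 2 - \left(3 + 3\right) \left(W - 187\right) = 2 - 6 \left(-187 + W\right) = 2 - \left(-1122 + 6 W\right) = 1124 - 6 W$)
$y = \frac{176981}{19276}$ ($y = - 7 \frac{-18295 - 6988}{-3891 + 23167} = - 7 \left(- \frac{25283}{19276}\right) = - 7 \left(\left(-25283\right) \frac{1}{19276}\right) = \left(-7\right) \left(- \frac{25283}{19276}\right) = \frac{176981}{19276} \approx 9.1814$)
$\left(g{\left(163 \right)} - 5473\right) \left(-6013 + y\right) = \left(\left(1124 - 978\right) - 5473\right) \left(-6013 + \frac{176981}{19276}\right) = \left(\left(1124 - 978\right) - 5473\right) \left(- \frac{115729607}{19276}\right) = \left(146 - 5473\right) \left(- \frac{115729607}{19276}\right) = \left(-5327\right) \left(- \frac{115729607}{19276}\right) = \frac{616491616489}{19276}$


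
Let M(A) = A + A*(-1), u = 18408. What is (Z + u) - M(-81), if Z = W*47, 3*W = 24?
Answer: 18784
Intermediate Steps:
W = 8 (W = (⅓)*24 = 8)
M(A) = 0 (M(A) = A - A = 0)
Z = 376 (Z = 8*47 = 376)
(Z + u) - M(-81) = (376 + 18408) - 1*0 = 18784 + 0 = 18784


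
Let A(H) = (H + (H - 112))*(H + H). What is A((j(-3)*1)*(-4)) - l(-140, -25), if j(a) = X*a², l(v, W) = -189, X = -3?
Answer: 22653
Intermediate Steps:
j(a) = -3*a²
A(H) = 2*H*(-112 + 2*H) (A(H) = (H + (-112 + H))*(2*H) = (-112 + 2*H)*(2*H) = 2*H*(-112 + 2*H))
A((j(-3)*1)*(-4)) - l(-140, -25) = 4*((-3*(-3)²*1)*(-4))*(-56 + (-3*(-3)²*1)*(-4)) - 1*(-189) = 4*((-3*9*1)*(-4))*(-56 + (-3*9*1)*(-4)) + 189 = 4*(-27*1*(-4))*(-56 - 27*1*(-4)) + 189 = 4*(-27*(-4))*(-56 - 27*(-4)) + 189 = 4*108*(-56 + 108) + 189 = 4*108*52 + 189 = 22464 + 189 = 22653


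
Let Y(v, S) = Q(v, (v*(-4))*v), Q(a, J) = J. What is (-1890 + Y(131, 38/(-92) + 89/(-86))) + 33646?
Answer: -36888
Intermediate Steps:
Y(v, S) = -4*v² (Y(v, S) = (v*(-4))*v = (-4*v)*v = -4*v²)
(-1890 + Y(131, 38/(-92) + 89/(-86))) + 33646 = (-1890 - 4*131²) + 33646 = (-1890 - 4*17161) + 33646 = (-1890 - 68644) + 33646 = -70534 + 33646 = -36888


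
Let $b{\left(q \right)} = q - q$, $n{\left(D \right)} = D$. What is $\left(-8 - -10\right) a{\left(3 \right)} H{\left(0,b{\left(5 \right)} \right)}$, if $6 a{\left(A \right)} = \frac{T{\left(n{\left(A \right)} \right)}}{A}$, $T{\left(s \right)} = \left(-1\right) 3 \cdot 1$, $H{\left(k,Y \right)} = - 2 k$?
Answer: $0$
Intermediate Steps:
$b{\left(q \right)} = 0$
$T{\left(s \right)} = -3$ ($T{\left(s \right)} = \left(-3\right) 1 = -3$)
$a{\left(A \right)} = - \frac{1}{2 A}$ ($a{\left(A \right)} = \frac{\left(-3\right) \frac{1}{A}}{6} = - \frac{1}{2 A}$)
$\left(-8 - -10\right) a{\left(3 \right)} H{\left(0,b{\left(5 \right)} \right)} = \left(-8 - -10\right) \left(- \frac{1}{2 \cdot 3}\right) \left(\left(-2\right) 0\right) = \left(-8 + 10\right) \left(\left(- \frac{1}{2}\right) \frac{1}{3}\right) 0 = 2 \left(- \frac{1}{6}\right) 0 = \left(- \frac{1}{3}\right) 0 = 0$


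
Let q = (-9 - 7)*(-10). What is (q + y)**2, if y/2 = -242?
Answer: 104976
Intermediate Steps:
y = -484 (y = 2*(-242) = -484)
q = 160 (q = -16*(-10) = 160)
(q + y)**2 = (160 - 484)**2 = (-324)**2 = 104976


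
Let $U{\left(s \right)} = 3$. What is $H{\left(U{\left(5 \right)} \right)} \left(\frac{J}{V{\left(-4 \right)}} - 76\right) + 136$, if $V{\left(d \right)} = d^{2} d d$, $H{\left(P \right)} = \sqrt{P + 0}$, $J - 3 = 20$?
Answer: $136 - \frac{19433 \sqrt{3}}{256} \approx 4.5198$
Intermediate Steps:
$J = 23$ ($J = 3 + 20 = 23$)
$H{\left(P \right)} = \sqrt{P}$
$V{\left(d \right)} = d^{4}$ ($V{\left(d \right)} = d^{3} d = d^{4}$)
$H{\left(U{\left(5 \right)} \right)} \left(\frac{J}{V{\left(-4 \right)}} - 76\right) + 136 = \sqrt{3} \left(\frac{23}{\left(-4\right)^{4}} - 76\right) + 136 = \sqrt{3} \left(\frac{23}{256} - 76\right) + 136 = \sqrt{3} \left(- \frac{19433}{256}\right) + 136 = - \frac{19433 \sqrt{3}}{256} + 136 = 136 - \frac{19433 \sqrt{3}}{256}$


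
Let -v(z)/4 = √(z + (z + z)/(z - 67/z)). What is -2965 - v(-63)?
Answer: -2965 + 48*I*√1611526/1951 ≈ -2965.0 + 31.232*I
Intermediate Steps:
v(z) = -4*√(z + 2*z/(z - 67/z)) (v(z) = -4*√(z + (z + z)/(z - 67/z)) = -4*√(z + (2*z)/(z - 67/z)) = -4*√(z + 2*z/(z - 67/z)))
-2965 - v(-63) = -2965 - (-4)*√(-63*(-67 + (-63)² + 2*(-63))/(-67 + (-63)²)) = -2965 - (-4)*√(-63*(-67 + 3969 - 126)/(-67 + 3969)) = -2965 - (-4)*√(-63*3776/3902) = -2965 - (-4)*√(-63*1/3902*3776) = -2965 - (-4)*√(-118944/1951) = -2965 - (-4)*12*I*√1611526/1951 = -2965 - (-48)*I*√1611526/1951 = -2965 + 48*I*√1611526/1951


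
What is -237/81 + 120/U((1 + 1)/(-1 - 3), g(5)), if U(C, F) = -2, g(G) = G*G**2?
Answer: -1699/27 ≈ -62.926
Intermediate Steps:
g(G) = G**3
-237/81 + 120/U((1 + 1)/(-1 - 3), g(5)) = -237/81 + 120/(-2) = -237*1/81 + 120*(-1/2) = -79/27 - 60 = -1699/27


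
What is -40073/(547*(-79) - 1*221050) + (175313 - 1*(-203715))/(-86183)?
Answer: -96709465005/22774978129 ≈ -4.2463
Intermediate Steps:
-40073/(547*(-79) - 1*221050) + (175313 - 1*(-203715))/(-86183) = -40073/(-43213 - 221050) + (175313 + 203715)*(-1/86183) = -40073/(-264263) + 379028*(-1/86183) = -40073*(-1/264263) - 379028/86183 = 40073/264263 - 379028/86183 = -96709465005/22774978129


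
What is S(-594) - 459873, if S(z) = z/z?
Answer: -459872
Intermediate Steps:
S(z) = 1
S(-594) - 459873 = 1 - 459873 = -459872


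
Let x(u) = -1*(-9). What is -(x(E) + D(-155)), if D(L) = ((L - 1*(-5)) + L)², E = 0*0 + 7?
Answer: -93034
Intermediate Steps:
E = 7 (E = 0 + 7 = 7)
D(L) = (5 + 2*L)² (D(L) = ((L + 5) + L)² = ((5 + L) + L)² = (5 + 2*L)²)
x(u) = 9
-(x(E) + D(-155)) = -(9 + (5 + 2*(-155))²) = -(9 + (5 - 310)²) = -(9 + (-305)²) = -(9 + 93025) = -1*93034 = -93034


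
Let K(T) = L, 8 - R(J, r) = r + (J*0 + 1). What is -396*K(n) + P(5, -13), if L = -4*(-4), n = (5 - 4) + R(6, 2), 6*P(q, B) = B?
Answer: -38029/6 ≈ -6338.2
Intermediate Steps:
P(q, B) = B/6
R(J, r) = 7 - r (R(J, r) = 8 - (r + (J*0 + 1)) = 8 - (r + (0 + 1)) = 8 - (r + 1) = 8 - (1 + r) = 8 + (-1 - r) = 7 - r)
n = 6 (n = (5 - 4) + (7 - 1*2) = 1 + (7 - 2) = 1 + 5 = 6)
L = 16
K(T) = 16
-396*K(n) + P(5, -13) = -396*16 + (⅙)*(-13) = -6336 - 13/6 = -38029/6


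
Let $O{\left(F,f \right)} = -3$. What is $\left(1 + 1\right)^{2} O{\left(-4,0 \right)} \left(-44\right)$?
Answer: $528$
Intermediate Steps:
$\left(1 + 1\right)^{2} O{\left(-4,0 \right)} \left(-44\right) = \left(1 + 1\right)^{2} \left(-3\right) \left(-44\right) = 2^{2} \left(-3\right) \left(-44\right) = 4 \left(-3\right) \left(-44\right) = \left(-12\right) \left(-44\right) = 528$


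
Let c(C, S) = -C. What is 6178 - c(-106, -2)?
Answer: 6072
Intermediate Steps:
6178 - c(-106, -2) = 6178 - (-1)*(-106) = 6178 - 1*106 = 6178 - 106 = 6072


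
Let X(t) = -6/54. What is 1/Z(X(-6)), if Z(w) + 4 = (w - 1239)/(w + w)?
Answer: 1/5572 ≈ 0.00017947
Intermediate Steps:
X(t) = -1/9 (X(t) = -6*1/54 = -1/9)
Z(w) = -4 + (-1239 + w)/(2*w) (Z(w) = -4 + (w - 1239)/(w + w) = -4 + (-1239 + w)/((2*w)) = -4 + (-1239 + w)*(1/(2*w)) = -4 + (-1239 + w)/(2*w))
1/Z(X(-6)) = 1/(7*(-177 - 1*(-1/9))/(2*(-1/9))) = 1/((7/2)*(-9)*(-177 + 1/9)) = 1/((7/2)*(-9)*(-1592/9)) = 1/5572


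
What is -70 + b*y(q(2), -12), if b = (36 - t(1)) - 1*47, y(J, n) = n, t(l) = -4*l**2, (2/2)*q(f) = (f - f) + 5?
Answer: 14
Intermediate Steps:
q(f) = 5 (q(f) = (f - f) + 5 = 0 + 5 = 5)
b = -7 (b = (36 - (-4)*1**2) - 1*47 = (36 - (-4)) - 47 = (36 - 1*(-4)) - 47 = (36 + 4) - 47 = 40 - 47 = -7)
-70 + b*y(q(2), -12) = -70 - 7*(-12) = -70 + 84 = 14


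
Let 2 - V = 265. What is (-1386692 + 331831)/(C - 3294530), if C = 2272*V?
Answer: 1054861/3892066 ≈ 0.27103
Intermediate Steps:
V = -263 (V = 2 - 1*265 = 2 - 265 = -263)
C = -597536 (C = 2272*(-263) = -597536)
(-1386692 + 331831)/(C - 3294530) = (-1386692 + 331831)/(-597536 - 3294530) = -1054861/(-3892066) = -1054861*(-1/3892066) = 1054861/3892066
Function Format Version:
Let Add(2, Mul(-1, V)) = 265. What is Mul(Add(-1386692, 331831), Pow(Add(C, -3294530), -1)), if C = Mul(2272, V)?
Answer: Rational(1054861, 3892066) ≈ 0.27103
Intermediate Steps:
V = -263 (V = Add(2, Mul(-1, 265)) = Add(2, -265) = -263)
C = -597536 (C = Mul(2272, -263) = -597536)
Mul(Add(-1386692, 331831), Pow(Add(C, -3294530), -1)) = Mul(Add(-1386692, 331831), Pow(Add(-597536, -3294530), -1)) = Mul(-1054861, Pow(-3892066, -1)) = Mul(-1054861, Rational(-1, 3892066)) = Rational(1054861, 3892066)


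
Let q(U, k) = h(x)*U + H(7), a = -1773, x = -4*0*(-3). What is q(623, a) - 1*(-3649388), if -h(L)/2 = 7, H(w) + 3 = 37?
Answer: 3640700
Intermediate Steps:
x = 0 (x = 0*(-3) = 0)
H(w) = 34 (H(w) = -3 + 37 = 34)
h(L) = -14 (h(L) = -2*7 = -14)
q(U, k) = 34 - 14*U (q(U, k) = -14*U + 34 = 34 - 14*U)
q(623, a) - 1*(-3649388) = (34 - 14*623) - 1*(-3649388) = (34 - 8722) + 3649388 = -8688 + 3649388 = 3640700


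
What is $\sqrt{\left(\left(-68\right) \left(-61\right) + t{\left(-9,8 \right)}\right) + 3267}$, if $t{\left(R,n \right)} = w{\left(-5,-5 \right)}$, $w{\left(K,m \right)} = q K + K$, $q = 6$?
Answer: $6 \sqrt{205} \approx 85.907$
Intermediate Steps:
$w{\left(K,m \right)} = 7 K$ ($w{\left(K,m \right)} = 6 K + K = 7 K$)
$t{\left(R,n \right)} = -35$ ($t{\left(R,n \right)} = 7 \left(-5\right) = -35$)
$\sqrt{\left(\left(-68\right) \left(-61\right) + t{\left(-9,8 \right)}\right) + 3267} = \sqrt{\left(\left(-68\right) \left(-61\right) - 35\right) + 3267} = \sqrt{\left(4148 - 35\right) + 3267} = \sqrt{4113 + 3267} = \sqrt{7380} = 6 \sqrt{205}$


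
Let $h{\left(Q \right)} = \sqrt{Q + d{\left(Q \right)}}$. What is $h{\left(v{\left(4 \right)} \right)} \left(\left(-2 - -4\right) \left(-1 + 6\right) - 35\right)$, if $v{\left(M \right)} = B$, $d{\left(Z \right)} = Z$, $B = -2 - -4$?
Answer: $-50$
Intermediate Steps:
$B = 2$ ($B = -2 + 4 = 2$)
$v{\left(M \right)} = 2$
$h{\left(Q \right)} = \sqrt{2} \sqrt{Q}$ ($h{\left(Q \right)} = \sqrt{Q + Q} = \sqrt{2 Q} = \sqrt{2} \sqrt{Q}$)
$h{\left(v{\left(4 \right)} \right)} \left(\left(-2 - -4\right) \left(-1 + 6\right) - 35\right) = \sqrt{2} \sqrt{2} \left(\left(-2 - -4\right) \left(-1 + 6\right) - 35\right) = 2 \left(\left(-2 + 4\right) 5 - 35\right) = 2 \left(2 \cdot 5 - 35\right) = 2 \left(10 - 35\right) = 2 \left(-25\right) = -50$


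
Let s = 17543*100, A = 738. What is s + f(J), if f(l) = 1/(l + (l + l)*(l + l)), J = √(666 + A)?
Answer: 39406840904/22463 - √39/5256342 ≈ 1.7543e+6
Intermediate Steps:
s = 1754300
J = 6*√39 (J = √(666 + 738) = √1404 = 6*√39 ≈ 37.470)
f(l) = 1/(l + 4*l²) (f(l) = 1/(l + (2*l)*(2*l)) = 1/(l + 4*l²))
s + f(J) = 1754300 + 1/(((6*√39))*(1 + 4*(6*√39))) = 1754300 + (√39/234)/(1 + 24*√39) = 1754300 + √39/(234*(1 + 24*√39))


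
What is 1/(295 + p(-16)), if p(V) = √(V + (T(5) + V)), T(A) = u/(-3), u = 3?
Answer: 295/87058 - I*√33/87058 ≈ 0.0033885 - 6.5985e-5*I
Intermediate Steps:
T(A) = -1 (T(A) = 3/(-3) = 3*(-⅓) = -1)
p(V) = √(-1 + 2*V) (p(V) = √(V + (-1 + V)) = √(-1 + 2*V))
1/(295 + p(-16)) = 1/(295 + √(-1 + 2*(-16))) = 1/(295 + √(-1 - 32)) = 1/(295 + √(-33)) = 1/(295 + I*√33)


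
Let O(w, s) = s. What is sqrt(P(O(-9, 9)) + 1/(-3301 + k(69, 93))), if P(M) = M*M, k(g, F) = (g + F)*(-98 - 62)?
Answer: 10*sqrt(691631849)/29221 ≈ 9.0000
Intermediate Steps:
k(g, F) = -160*F - 160*g (k(g, F) = (F + g)*(-160) = -160*F - 160*g)
P(M) = M**2
sqrt(P(O(-9, 9)) + 1/(-3301 + k(69, 93))) = sqrt(9**2 + 1/(-3301 + (-160*93 - 160*69))) = sqrt(81 + 1/(-3301 + (-14880 - 11040))) = sqrt(81 + 1/(-3301 - 25920)) = sqrt(81 + 1/(-29221)) = sqrt(81 - 1/29221) = sqrt(2366900/29221) = 10*sqrt(691631849)/29221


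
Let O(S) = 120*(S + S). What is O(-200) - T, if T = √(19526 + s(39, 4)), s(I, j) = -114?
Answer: -48000 - 2*√4853 ≈ -48139.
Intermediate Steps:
O(S) = 240*S (O(S) = 120*(2*S) = 240*S)
T = 2*√4853 (T = √(19526 - 114) = √19412 = 2*√4853 ≈ 139.33)
O(-200) - T = 240*(-200) - 2*√4853 = -48000 - 2*√4853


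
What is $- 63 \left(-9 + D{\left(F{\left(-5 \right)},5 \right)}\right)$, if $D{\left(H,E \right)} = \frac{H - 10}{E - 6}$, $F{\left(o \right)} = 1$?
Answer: $0$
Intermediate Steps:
$D{\left(H,E \right)} = \frac{-10 + H}{-6 + E}$
$- 63 \left(-9 + D{\left(F{\left(-5 \right)},5 \right)}\right) = - 63 \left(-9 + \frac{-10 + 1}{-6 + 5}\right) = - 63 \left(-9 + \frac{1}{-1} \left(-9\right)\right) = - 63 \left(-9 - -9\right) = - 63 \left(-9 + 9\right) = \left(-63\right) 0 = 0$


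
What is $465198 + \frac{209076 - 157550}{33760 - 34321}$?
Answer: $\frac{260924552}{561} \approx 4.6511 \cdot 10^{5}$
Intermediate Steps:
$465198 + \frac{209076 - 157550}{33760 - 34321} = 465198 + \frac{51526}{-561} = 465198 + 51526 \left(- \frac{1}{561}\right) = 465198 - \frac{51526}{561} = \frac{260924552}{561}$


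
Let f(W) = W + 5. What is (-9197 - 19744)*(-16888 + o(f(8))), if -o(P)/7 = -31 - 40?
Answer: 474371931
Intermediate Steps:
f(W) = 5 + W
o(P) = 497 (o(P) = -7*(-31 - 40) = -7*(-71) = 497)
(-9197 - 19744)*(-16888 + o(f(8))) = (-9197 - 19744)*(-16888 + 497) = -28941*(-16391) = 474371931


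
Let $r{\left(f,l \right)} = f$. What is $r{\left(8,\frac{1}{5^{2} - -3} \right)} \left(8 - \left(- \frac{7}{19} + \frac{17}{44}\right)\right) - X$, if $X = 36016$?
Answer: $- \frac{7513998}{209} \approx -35952.0$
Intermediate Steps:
$r{\left(8,\frac{1}{5^{2} - -3} \right)} \left(8 - \left(- \frac{7}{19} + \frac{17}{44}\right)\right) - X = 8 \left(8 - \left(- \frac{7}{19} + \frac{17}{44}\right)\right) - 36016 = 8 \left(8 - \frac{15}{836}\right) - 36016 = 8 \cdot \frac{6673}{836} - 36016 = \frac{13346}{209} - 36016 = - \frac{7513998}{209}$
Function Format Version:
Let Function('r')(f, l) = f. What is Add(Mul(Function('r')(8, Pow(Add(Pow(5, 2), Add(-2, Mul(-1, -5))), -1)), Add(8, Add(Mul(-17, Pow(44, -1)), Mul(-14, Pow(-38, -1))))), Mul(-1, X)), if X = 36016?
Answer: Rational(-7513998, 209) ≈ -35952.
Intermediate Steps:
Add(Mul(Function('r')(8, Pow(Add(Pow(5, 2), Add(-2, Mul(-1, -5))), -1)), Add(8, Add(Mul(-17, Pow(44, -1)), Mul(-14, Pow(-38, -1))))), Mul(-1, X)) = Add(Mul(8, Add(8, Add(Mul(-17, Pow(44, -1)), Mul(-14, Pow(-38, -1))))), Mul(-1, 36016)) = Add(Mul(8, Add(8, Add(Mul(-17, Rational(1, 44)), Mul(-14, Rational(-1, 38))))), -36016) = Add(Mul(8, Add(8, Add(Rational(-17, 44), Rational(7, 19)))), -36016) = Add(Mul(8, Add(8, Rational(-15, 836))), -36016) = Add(Mul(8, Rational(6673, 836)), -36016) = Add(Rational(13346, 209), -36016) = Rational(-7513998, 209)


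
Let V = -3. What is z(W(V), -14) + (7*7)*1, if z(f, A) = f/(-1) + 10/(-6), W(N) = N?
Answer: 151/3 ≈ 50.333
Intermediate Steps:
z(f, A) = -5/3 - f (z(f, A) = f*(-1) + 10*(-⅙) = -f - 5/3 = -5/3 - f)
z(W(V), -14) + (7*7)*1 = (-5/3 - 1*(-3)) + (7*7)*1 = (-5/3 + 3) + 49*1 = 4/3 + 49 = 151/3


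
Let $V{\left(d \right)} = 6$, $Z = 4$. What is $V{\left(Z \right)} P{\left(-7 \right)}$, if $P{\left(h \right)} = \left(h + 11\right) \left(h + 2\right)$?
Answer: $-120$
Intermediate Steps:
$P{\left(h \right)} = \left(2 + h\right) \left(11 + h\right)$ ($P{\left(h \right)} = \left(11 + h\right) \left(2 + h\right) = \left(2 + h\right) \left(11 + h\right)$)
$V{\left(Z \right)} P{\left(-7 \right)} = 6 \left(22 + \left(-7\right)^{2} + 13 \left(-7\right)\right) = 6 \left(22 + 49 - 91\right) = 6 \left(-20\right) = -120$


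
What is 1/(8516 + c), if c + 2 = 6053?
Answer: 1/14567 ≈ 6.8648e-5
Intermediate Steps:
c = 6051 (c = -2 + 6053 = 6051)
1/(8516 + c) = 1/(8516 + 6051) = 1/14567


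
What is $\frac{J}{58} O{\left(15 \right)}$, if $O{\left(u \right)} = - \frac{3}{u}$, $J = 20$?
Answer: $- \frac{2}{29} \approx -0.068966$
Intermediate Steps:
$\frac{J}{58} O{\left(15 \right)} = \frac{20}{58} \left(- \frac{3}{15}\right) = 20 \cdot \frac{1}{58} \left(\left(-3\right) \frac{1}{15}\right) = \frac{10}{29} \left(- \frac{1}{5}\right) = - \frac{2}{29}$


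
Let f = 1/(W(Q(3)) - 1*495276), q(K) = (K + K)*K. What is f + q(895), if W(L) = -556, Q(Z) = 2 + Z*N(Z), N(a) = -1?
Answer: 794347655599/495832 ≈ 1.6021e+6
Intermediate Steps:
Q(Z) = 2 - Z (Q(Z) = 2 + Z*(-1) = 2 - Z)
q(K) = 2*K² (q(K) = (2*K)*K = 2*K²)
f = -1/495832 (f = 1/(-556 - 1*495276) = 1/(-556 - 495276) = 1/(-495832) = -1/495832 ≈ -2.0168e-6)
f + q(895) = -1/495832 + 2*895² = -1/495832 + 2*801025 = -1/495832 + 1602050 = 794347655599/495832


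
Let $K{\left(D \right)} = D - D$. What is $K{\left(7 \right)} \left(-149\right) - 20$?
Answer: $-20$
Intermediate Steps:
$K{\left(D \right)} = 0$
$K{\left(7 \right)} \left(-149\right) - 20 = 0 \left(-149\right) - 20 = 0 - 20 = -20$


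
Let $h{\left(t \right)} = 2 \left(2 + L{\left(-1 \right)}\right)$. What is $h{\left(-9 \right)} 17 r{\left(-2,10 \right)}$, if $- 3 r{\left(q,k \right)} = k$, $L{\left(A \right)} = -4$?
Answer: $\frac{680}{3} \approx 226.67$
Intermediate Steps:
$h{\left(t \right)} = -4$ ($h{\left(t \right)} = 2 \left(2 - 4\right) = 2 \left(-2\right) = -4$)
$r{\left(q,k \right)} = - \frac{k}{3}$
$h{\left(-9 \right)} 17 r{\left(-2,10 \right)} = \left(-4\right) 17 \left(\left(- \frac{1}{3}\right) 10\right) = \left(-68\right) \left(- \frac{10}{3}\right) = \frac{680}{3}$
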